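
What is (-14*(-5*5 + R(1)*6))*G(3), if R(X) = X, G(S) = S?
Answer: 798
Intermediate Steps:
(-14*(-5*5 + R(1)*6))*G(3) = -14*(-5*5 + 1*6)*3 = -14*(-25 + 6)*3 = -14*(-19)*3 = 266*3 = 798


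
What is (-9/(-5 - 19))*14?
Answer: 21/4 ≈ 5.2500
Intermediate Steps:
(-9/(-5 - 19))*14 = (-9/(-24))*14 = -1/24*(-9)*14 = (3/8)*14 = 21/4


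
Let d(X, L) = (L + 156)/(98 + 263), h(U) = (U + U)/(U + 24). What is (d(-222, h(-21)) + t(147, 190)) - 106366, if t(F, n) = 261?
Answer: -38303763/361 ≈ -1.0610e+5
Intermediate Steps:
h(U) = 2*U/(24 + U) (h(U) = (2*U)/(24 + U) = 2*U/(24 + U))
d(X, L) = 156/361 + L/361 (d(X, L) = (156 + L)/361 = (156 + L)*(1/361) = 156/361 + L/361)
(d(-222, h(-21)) + t(147, 190)) - 106366 = ((156/361 + (2*(-21)/(24 - 21))/361) + 261) - 106366 = ((156/361 + (2*(-21)/3)/361) + 261) - 106366 = ((156/361 + (2*(-21)*(⅓))/361) + 261) - 106366 = ((156/361 + (1/361)*(-14)) + 261) - 106366 = ((156/361 - 14/361) + 261) - 106366 = (142/361 + 261) - 106366 = 94363/361 - 106366 = -38303763/361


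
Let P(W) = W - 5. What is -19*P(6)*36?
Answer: -684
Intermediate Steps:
P(W) = -5 + W
-19*P(6)*36 = -19*(-5 + 6)*36 = -19*1*36 = -19*36 = -684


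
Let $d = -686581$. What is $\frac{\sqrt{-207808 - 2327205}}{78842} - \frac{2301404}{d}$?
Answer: $\frac{328772}{98083} + \frac{i \sqrt{2535013}}{78842} \approx 3.352 + 0.020194 i$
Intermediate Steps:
$\frac{\sqrt{-207808 - 2327205}}{78842} - \frac{2301404}{d} = \frac{\sqrt{-207808 - 2327205}}{78842} - \frac{2301404}{-686581} = \sqrt{-2535013} \cdot \frac{1}{78842} - - \frac{328772}{98083} = i \sqrt{2535013} \cdot \frac{1}{78842} + \frac{328772}{98083} = \frac{i \sqrt{2535013}}{78842} + \frac{328772}{98083} = \frac{328772}{98083} + \frac{i \sqrt{2535013}}{78842}$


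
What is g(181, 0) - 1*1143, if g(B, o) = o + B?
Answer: -962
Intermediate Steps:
g(B, o) = B + o
g(181, 0) - 1*1143 = (181 + 0) - 1*1143 = 181 - 1143 = -962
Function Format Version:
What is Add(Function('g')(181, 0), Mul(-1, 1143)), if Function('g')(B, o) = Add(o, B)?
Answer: -962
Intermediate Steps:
Function('g')(B, o) = Add(B, o)
Add(Function('g')(181, 0), Mul(-1, 1143)) = Add(Add(181, 0), Mul(-1, 1143)) = Add(181, -1143) = -962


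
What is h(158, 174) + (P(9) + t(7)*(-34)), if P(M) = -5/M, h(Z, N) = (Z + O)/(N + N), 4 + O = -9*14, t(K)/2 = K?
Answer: -124360/261 ≈ -476.48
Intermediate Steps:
t(K) = 2*K
O = -130 (O = -4 - 9*14 = -4 - 126 = -130)
h(Z, N) = (-130 + Z)/(2*N) (h(Z, N) = (Z - 130)/(N + N) = (-130 + Z)/((2*N)) = (-130 + Z)*(1/(2*N)) = (-130 + Z)/(2*N))
h(158, 174) + (P(9) + t(7)*(-34)) = (½)*(-130 + 158)/174 + (-5/9 + (2*7)*(-34)) = (½)*(1/174)*28 + (-5*⅑ + 14*(-34)) = 7/87 + (-5/9 - 476) = 7/87 - 4289/9 = -124360/261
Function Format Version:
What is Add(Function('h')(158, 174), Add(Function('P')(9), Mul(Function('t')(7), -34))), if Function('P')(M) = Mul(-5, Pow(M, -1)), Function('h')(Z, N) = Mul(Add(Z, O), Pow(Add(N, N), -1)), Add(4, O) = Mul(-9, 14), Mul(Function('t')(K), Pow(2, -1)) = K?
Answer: Rational(-124360, 261) ≈ -476.48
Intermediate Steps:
Function('t')(K) = Mul(2, K)
O = -130 (O = Add(-4, Mul(-9, 14)) = Add(-4, -126) = -130)
Function('h')(Z, N) = Mul(Rational(1, 2), Pow(N, -1), Add(-130, Z)) (Function('h')(Z, N) = Mul(Add(Z, -130), Pow(Add(N, N), -1)) = Mul(Add(-130, Z), Pow(Mul(2, N), -1)) = Mul(Add(-130, Z), Mul(Rational(1, 2), Pow(N, -1))) = Mul(Rational(1, 2), Pow(N, -1), Add(-130, Z)))
Add(Function('h')(158, 174), Add(Function('P')(9), Mul(Function('t')(7), -34))) = Add(Mul(Rational(1, 2), Pow(174, -1), Add(-130, 158)), Add(Mul(-5, Pow(9, -1)), Mul(Mul(2, 7), -34))) = Add(Mul(Rational(1, 2), Rational(1, 174), 28), Add(Mul(-5, Rational(1, 9)), Mul(14, -34))) = Add(Rational(7, 87), Add(Rational(-5, 9), -476)) = Add(Rational(7, 87), Rational(-4289, 9)) = Rational(-124360, 261)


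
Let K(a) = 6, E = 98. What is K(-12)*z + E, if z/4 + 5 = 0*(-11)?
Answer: -22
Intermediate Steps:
z = -20 (z = -20 + 4*(0*(-11)) = -20 + 4*0 = -20 + 0 = -20)
K(-12)*z + E = 6*(-20) + 98 = -120 + 98 = -22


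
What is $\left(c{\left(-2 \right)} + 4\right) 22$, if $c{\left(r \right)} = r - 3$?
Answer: $-22$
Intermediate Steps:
$c{\left(r \right)} = -3 + r$ ($c{\left(r \right)} = r - 3 = -3 + r$)
$\left(c{\left(-2 \right)} + 4\right) 22 = \left(\left(-3 - 2\right) + 4\right) 22 = \left(-5 + 4\right) 22 = \left(-1\right) 22 = -22$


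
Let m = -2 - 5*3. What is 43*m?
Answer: -731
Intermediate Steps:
m = -17 (m = -2 - 15 = -17)
43*m = 43*(-17) = -731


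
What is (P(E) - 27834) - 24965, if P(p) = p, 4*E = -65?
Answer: -211261/4 ≈ -52815.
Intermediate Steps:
E = -65/4 (E = (¼)*(-65) = -65/4 ≈ -16.250)
(P(E) - 27834) - 24965 = (-65/4 - 27834) - 24965 = -111401/4 - 24965 = -211261/4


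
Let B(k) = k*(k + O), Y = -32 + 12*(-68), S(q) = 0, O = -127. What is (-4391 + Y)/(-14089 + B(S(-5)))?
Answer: 5239/14089 ≈ 0.37185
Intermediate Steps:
Y = -848 (Y = -32 - 816 = -848)
B(k) = k*(-127 + k) (B(k) = k*(k - 127) = k*(-127 + k))
(-4391 + Y)/(-14089 + B(S(-5))) = (-4391 - 848)/(-14089 + 0*(-127 + 0)) = -5239/(-14089 + 0*(-127)) = -5239/(-14089 + 0) = -5239/(-14089) = -5239*(-1/14089) = 5239/14089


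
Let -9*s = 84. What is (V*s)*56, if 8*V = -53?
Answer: 10388/3 ≈ 3462.7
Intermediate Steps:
V = -53/8 (V = (⅛)*(-53) = -53/8 ≈ -6.6250)
s = -28/3 (s = -⅑*84 = -28/3 ≈ -9.3333)
(V*s)*56 = -53/8*(-28/3)*56 = (371/6)*56 = 10388/3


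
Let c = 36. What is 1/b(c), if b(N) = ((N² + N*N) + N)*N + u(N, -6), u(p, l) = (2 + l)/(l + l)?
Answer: 3/283825 ≈ 1.0570e-5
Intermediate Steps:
u(p, l) = (2 + l)/(2*l) (u(p, l) = (2 + l)/((2*l)) = (2 + l)*(1/(2*l)) = (2 + l)/(2*l))
b(N) = ⅓ + N*(N + 2*N²) (b(N) = ((N² + N*N) + N)*N + (½)*(2 - 6)/(-6) = ((N² + N²) + N)*N + (½)*(-⅙)*(-4) = (2*N² + N)*N + ⅓ = (N + 2*N²)*N + ⅓ = N*(N + 2*N²) + ⅓ = ⅓ + N*(N + 2*N²))
1/b(c) = 1/(⅓ + 36² + 2*36³) = 1/(⅓ + 1296 + 2*46656) = 1/(⅓ + 1296 + 93312) = 1/(283825/3) = 3/283825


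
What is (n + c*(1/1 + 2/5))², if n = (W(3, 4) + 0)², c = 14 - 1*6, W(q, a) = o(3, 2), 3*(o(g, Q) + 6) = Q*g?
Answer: 18496/25 ≈ 739.84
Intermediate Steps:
o(g, Q) = -6 + Q*g/3 (o(g, Q) = -6 + (Q*g)/3 = -6 + Q*g/3)
W(q, a) = -4 (W(q, a) = -6 + (⅓)*2*3 = -6 + 2 = -4)
c = 8 (c = 14 - 6 = 8)
n = 16 (n = (-4 + 0)² = (-4)² = 16)
(n + c*(1/1 + 2/5))² = (16 + 8*(1/1 + 2/5))² = (16 + 8*(1*1 + 2*(⅕)))² = (16 + 8*(1 + ⅖))² = (16 + 8*(7/5))² = (16 + 56/5)² = (136/5)² = 18496/25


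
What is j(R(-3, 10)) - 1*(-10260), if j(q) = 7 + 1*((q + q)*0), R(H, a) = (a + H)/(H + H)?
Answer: 10267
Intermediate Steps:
R(H, a) = (H + a)/(2*H) (R(H, a) = (H + a)/((2*H)) = (H + a)*(1/(2*H)) = (H + a)/(2*H))
j(q) = 7 (j(q) = 7 + 1*((2*q)*0) = 7 + 1*0 = 7 + 0 = 7)
j(R(-3, 10)) - 1*(-10260) = 7 - 1*(-10260) = 7 + 10260 = 10267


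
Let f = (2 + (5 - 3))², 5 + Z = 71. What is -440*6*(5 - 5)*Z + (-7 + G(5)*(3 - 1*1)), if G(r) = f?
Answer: 25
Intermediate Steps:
Z = 66 (Z = -5 + 71 = 66)
f = 16 (f = (2 + 2)² = 4² = 16)
G(r) = 16
-440*6*(5 - 5)*Z + (-7 + G(5)*(3 - 1*1)) = -440*6*(5 - 5)*66 + (-7 + 16*(3 - 1*1)) = -440*6*0*66 + (-7 + 16*(3 - 1)) = -0*66 + (-7 + 16*2) = -440*0 + (-7 + 32) = 0 + 25 = 25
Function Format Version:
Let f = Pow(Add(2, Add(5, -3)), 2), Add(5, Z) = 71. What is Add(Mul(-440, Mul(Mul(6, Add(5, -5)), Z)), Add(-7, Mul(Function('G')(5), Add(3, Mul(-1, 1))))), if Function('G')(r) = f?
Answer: 25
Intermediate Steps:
Z = 66 (Z = Add(-5, 71) = 66)
f = 16 (f = Pow(Add(2, 2), 2) = Pow(4, 2) = 16)
Function('G')(r) = 16
Add(Mul(-440, Mul(Mul(6, Add(5, -5)), Z)), Add(-7, Mul(Function('G')(5), Add(3, Mul(-1, 1))))) = Add(Mul(-440, Mul(Mul(6, Add(5, -5)), 66)), Add(-7, Mul(16, Add(3, Mul(-1, 1))))) = Add(Mul(-440, Mul(Mul(6, 0), 66)), Add(-7, Mul(16, Add(3, -1)))) = Add(Mul(-440, Mul(0, 66)), Add(-7, Mul(16, 2))) = Add(Mul(-440, 0), Add(-7, 32)) = Add(0, 25) = 25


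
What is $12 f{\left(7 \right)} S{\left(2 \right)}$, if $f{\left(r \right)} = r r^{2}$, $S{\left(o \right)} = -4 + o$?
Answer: $-8232$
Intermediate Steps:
$f{\left(r \right)} = r^{3}$
$12 f{\left(7 \right)} S{\left(2 \right)} = 12 \cdot 7^{3} \left(-4 + 2\right) = 12 \cdot 343 \left(-2\right) = 4116 \left(-2\right) = -8232$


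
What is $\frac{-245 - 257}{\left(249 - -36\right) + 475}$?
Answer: $- \frac{251}{380} \approx -0.66053$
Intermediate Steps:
$\frac{-245 - 257}{\left(249 - -36\right) + 475} = - \frac{502}{\left(249 + 36\right) + 475} = - \frac{502}{285 + 475} = - \frac{502}{760} = \left(-502\right) \frac{1}{760} = - \frac{251}{380}$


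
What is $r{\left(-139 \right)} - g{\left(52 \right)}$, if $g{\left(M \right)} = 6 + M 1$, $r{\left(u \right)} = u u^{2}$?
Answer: $-2685677$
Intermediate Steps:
$r{\left(u \right)} = u^{3}$
$g{\left(M \right)} = 6 + M$
$r{\left(-139 \right)} - g{\left(52 \right)} = \left(-139\right)^{3} - \left(6 + 52\right) = -2685619 - 58 = -2685677$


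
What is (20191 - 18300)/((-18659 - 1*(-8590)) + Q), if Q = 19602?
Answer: 1891/9533 ≈ 0.19836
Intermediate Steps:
(20191 - 18300)/((-18659 - 1*(-8590)) + Q) = (20191 - 18300)/((-18659 - 1*(-8590)) + 19602) = 1891/((-18659 + 8590) + 19602) = 1891/(-10069 + 19602) = 1891/9533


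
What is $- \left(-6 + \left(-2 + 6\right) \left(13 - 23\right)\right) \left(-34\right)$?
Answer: $-1564$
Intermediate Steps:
$- \left(-6 + \left(-2 + 6\right) \left(13 - 23\right)\right) \left(-34\right) = - \left(-6 + 4 \left(-10\right)\right) \left(-34\right) = - \left(-6 - 40\right) \left(-34\right) = - \left(-46\right) \left(-34\right) = \left(-1\right) 1564 = -1564$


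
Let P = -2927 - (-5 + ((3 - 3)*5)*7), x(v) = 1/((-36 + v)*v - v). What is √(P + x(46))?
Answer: I*√55646522/138 ≈ 54.055*I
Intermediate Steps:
x(v) = 1/(-v + v*(-36 + v)) (x(v) = 1/(v*(-36 + v) - v) = 1/(-v + v*(-36 + v)))
P = -2922 (P = -2927 - (-5 + (0*5)*7) = -2927 - (-5 + 0*7) = -2927 - (-5 + 0) = -2927 - 1*(-5) = -2927 + 5 = -2922)
√(P + x(46)) = √(-2922 + 1/(46*(-37 + 46))) = √(-2922 + (1/46)/9) = √(-2922 + (1/46)*(⅑)) = √(-2922 + 1/414) = √(-1209707/414) = I*√55646522/138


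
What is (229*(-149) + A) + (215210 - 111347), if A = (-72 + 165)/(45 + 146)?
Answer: 13320815/191 ≈ 69743.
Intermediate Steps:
A = 93/191 ≈ 0.48691
(229*(-149) + A) + (215210 - 111347) = (229*(-149) + 93/191) + (215210 - 111347) = (-34121 + 93/191) + 103863 = -6517018/191 + 103863 = 13320815/191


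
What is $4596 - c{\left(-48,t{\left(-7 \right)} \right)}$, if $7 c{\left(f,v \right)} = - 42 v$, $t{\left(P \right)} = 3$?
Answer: $4614$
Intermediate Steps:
$c{\left(f,v \right)} = - 6 v$ ($c{\left(f,v \right)} = \frac{\left(-42\right) v}{7} = - 6 v$)
$4596 - c{\left(-48,t{\left(-7 \right)} \right)} = 4596 - \left(-6\right) 3 = 4596 - -18 = 4596 + 18 = 4614$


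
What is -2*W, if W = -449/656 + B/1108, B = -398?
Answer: 189645/90856 ≈ 2.0873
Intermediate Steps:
W = -189645/181712 (W = -449/656 - 398/1108 = -449*1/656 - 398*1/1108 = -449/656 - 199/554 = -189645/181712 ≈ -1.0437)
-2*W = -2*(-189645/181712) = 189645/90856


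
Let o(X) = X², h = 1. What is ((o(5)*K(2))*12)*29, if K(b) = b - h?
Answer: 8700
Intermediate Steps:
K(b) = -1 + b (K(b) = b - 1*1 = b - 1 = -1 + b)
((o(5)*K(2))*12)*29 = ((5²*(-1 + 2))*12)*29 = ((25*1)*12)*29 = (25*12)*29 = 300*29 = 8700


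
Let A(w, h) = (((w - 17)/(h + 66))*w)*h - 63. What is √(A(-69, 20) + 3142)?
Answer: 7*√91 ≈ 66.776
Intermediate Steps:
A(w, h) = -63 + h*w*(-17 + w)/(66 + h) (A(w, h) = (((-17 + w)/(66 + h))*w)*h - 63 = (w*(-17 + w)/(66 + h))*h - 63 = h*w*(-17 + w)/(66 + h) - 63 = -63 + h*w*(-17 + w)/(66 + h))
√(A(-69, 20) + 3142) = √((-4158 - 63*20 + 20*(-69)² - 17*20*(-69))/(66 + 20) + 3142) = √((-4158 - 1260 + 20*4761 + 23460)/86 + 3142) = √((-4158 - 1260 + 95220 + 23460)/86 + 3142) = √((1/86)*113262 + 3142) = √(1317 + 3142) = √4459 = 7*√91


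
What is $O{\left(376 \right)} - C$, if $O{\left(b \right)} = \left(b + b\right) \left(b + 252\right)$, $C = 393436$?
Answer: $78820$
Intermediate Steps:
$O{\left(b \right)} = 2 b \left(252 + b\right)$
$O{\left(376 \right)} - C = 2 \cdot 376 \left(252 + 376\right) - 393436 = 2 \cdot 376 \cdot 628 - 393436 = 472256 - 393436 = 78820$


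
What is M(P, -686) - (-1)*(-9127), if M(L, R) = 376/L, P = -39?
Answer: -356329/39 ≈ -9136.6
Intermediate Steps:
M(P, -686) - (-1)*(-9127) = 376/(-39) - (-1)*(-9127) = 376*(-1/39) - 1*9127 = -376/39 - 9127 = -356329/39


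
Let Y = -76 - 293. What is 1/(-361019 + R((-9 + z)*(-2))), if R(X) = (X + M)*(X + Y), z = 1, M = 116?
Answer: -1/407615 ≈ -2.4533e-6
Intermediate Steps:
Y = -369
R(X) = (-369 + X)*(116 + X) (R(X) = (X + 116)*(X - 369) = (116 + X)*(-369 + X) = (-369 + X)*(116 + X))
1/(-361019 + R((-9 + z)*(-2))) = 1/(-361019 + (-42804 + ((-9 + 1)*(-2))² - 253*(-9 + 1)*(-2))) = 1/(-361019 + (-42804 + (-8*(-2))² - (-2024)*(-2))) = 1/(-361019 + (-42804 + 16² - 253*16)) = 1/(-361019 + (-42804 + 256 - 4048)) = 1/(-361019 - 46596) = 1/(-407615) = -1/407615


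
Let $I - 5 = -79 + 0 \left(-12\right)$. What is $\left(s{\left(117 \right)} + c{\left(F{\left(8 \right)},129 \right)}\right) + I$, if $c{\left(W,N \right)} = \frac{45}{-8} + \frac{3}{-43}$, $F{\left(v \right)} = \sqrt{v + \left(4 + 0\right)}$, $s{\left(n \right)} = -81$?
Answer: $- \frac{55279}{344} \approx -160.69$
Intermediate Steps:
$F{\left(v \right)} = \sqrt{4 + v}$ ($F{\left(v \right)} = \sqrt{v + 4} = \sqrt{4 + v}$)
$c{\left(W,N \right)} = - \frac{1959}{344}$ ($c{\left(W,N \right)} = 45 \left(- \frac{1}{8}\right) + 3 \left(- \frac{1}{43}\right) = - \frac{45}{8} - \frac{3}{43} = - \frac{1959}{344}$)
$I = -74$ ($I = 5 + \left(-79 + 0 \left(-12\right)\right) = 5 + \left(-79 + 0\right) = 5 - 79 = -74$)
$\left(s{\left(117 \right)} + c{\left(F{\left(8 \right)},129 \right)}\right) + I = \left(-81 - \frac{1959}{344}\right) - 74 = - \frac{29823}{344} - 74 = - \frac{55279}{344}$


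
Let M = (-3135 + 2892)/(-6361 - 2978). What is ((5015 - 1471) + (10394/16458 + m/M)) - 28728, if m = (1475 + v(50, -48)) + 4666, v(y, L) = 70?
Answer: 47440157996/222183 ≈ 2.1352e+5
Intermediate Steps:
m = 6211 (m = (1475 + 70) + 4666 = 1545 + 4666 = 6211)
M = 81/3113 (M = -243/(-9339) = -243*(-1/9339) = 81/3113 ≈ 0.026020)
((5015 - 1471) + (10394/16458 + m/M)) - 28728 = ((5015 - 1471) + (10394/16458 + 6211/(81/3113))) - 28728 = (3544 + (10394*(1/16458) + 6211*(3113/81))) - 28728 = (3544 + (5197/8229 + 19334843/81)) - 28728 = (3544 + 53035614668/222183) - 28728 = 53823031220/222183 - 28728 = 47440157996/222183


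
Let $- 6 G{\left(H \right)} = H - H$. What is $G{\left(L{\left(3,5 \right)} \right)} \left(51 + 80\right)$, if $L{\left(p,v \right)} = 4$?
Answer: $0$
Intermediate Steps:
$G{\left(H \right)} = 0$ ($G{\left(H \right)} = - \frac{H - H}{6} = \left(- \frac{1}{6}\right) 0 = 0$)
$G{\left(L{\left(3,5 \right)} \right)} \left(51 + 80\right) = 0 \left(51 + 80\right) = 0 \cdot 131 = 0$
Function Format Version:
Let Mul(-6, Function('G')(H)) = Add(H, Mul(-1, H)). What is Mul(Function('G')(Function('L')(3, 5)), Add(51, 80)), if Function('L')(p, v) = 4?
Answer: 0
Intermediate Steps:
Function('G')(H) = 0 (Function('G')(H) = Mul(Rational(-1, 6), Add(H, Mul(-1, H))) = Mul(Rational(-1, 6), 0) = 0)
Mul(Function('G')(Function('L')(3, 5)), Add(51, 80)) = Mul(0, Add(51, 80)) = Mul(0, 131) = 0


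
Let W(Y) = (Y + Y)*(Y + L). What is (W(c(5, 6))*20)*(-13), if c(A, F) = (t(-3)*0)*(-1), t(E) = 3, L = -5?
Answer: 0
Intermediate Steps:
c(A, F) = 0 (c(A, F) = (3*0)*(-1) = 0*(-1) = 0)
W(Y) = 2*Y*(-5 + Y) (W(Y) = (Y + Y)*(Y - 5) = (2*Y)*(-5 + Y) = 2*Y*(-5 + Y))
(W(c(5, 6))*20)*(-13) = ((2*0*(-5 + 0))*20)*(-13) = ((2*0*(-5))*20)*(-13) = (0*20)*(-13) = 0*(-13) = 0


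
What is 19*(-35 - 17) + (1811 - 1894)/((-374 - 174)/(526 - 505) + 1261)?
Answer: -25623547/25933 ≈ -988.07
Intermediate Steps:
19*(-35 - 17) + (1811 - 1894)/((-374 - 174)/(526 - 505) + 1261) = 19*(-52) - 83/(-548/21 + 1261) = -988 - 83/(-548*1/21 + 1261) = -988 - 83/(-548/21 + 1261) = -988 - 83/25933/21 = -988 - 83*21/25933 = -988 - 1743/25933 = -25623547/25933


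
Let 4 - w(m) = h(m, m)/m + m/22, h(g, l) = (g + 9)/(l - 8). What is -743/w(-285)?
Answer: -454990910/10384479 ≈ -43.815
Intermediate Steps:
h(g, l) = (9 + g)/(-8 + l)
w(m) = 4 - m/22 - (9 + m)/(m*(-8 + m)) (w(m) = 4 - (((9 + m)/(-8 + m))/m + m/22) = 4 - ((9 + m)/(m*(-8 + m)) + m*(1/22)) = 4 - ((9 + m)/(m*(-8 + m)) + m/22) = 4 - (m/22 + (9 + m)/(m*(-8 + m))) = 4 + (-m/22 - (9 + m)/(m*(-8 + m))) = 4 - m/22 - (9 + m)/(m*(-8 + m)))
-743/w(-285) = -743*(-285*(-8 - 285)/(-9 - 1*(-285) + (1/22)*(-285)*(-8 - 285)*(88 - 1*(-285)))) = -743*83505/(-9 + 285 + (1/22)*(-285)*(-293)*(88 + 285)) = -743*83505/(-9 + 285 + (1/22)*(-285)*(-293)*373) = -743*83505/(-9 + 285 + 31147365/22) = -743/((-1/285*(-1/293)*31153437/22)) = -743/10384479/612370 = -743*612370/10384479 = -454990910/10384479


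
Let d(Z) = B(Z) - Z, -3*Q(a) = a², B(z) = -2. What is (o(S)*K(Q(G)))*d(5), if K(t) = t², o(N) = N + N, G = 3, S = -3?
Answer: 378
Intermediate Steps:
Q(a) = -a²/3
o(N) = 2*N
d(Z) = -2 - Z
(o(S)*K(Q(G)))*d(5) = ((2*(-3))*(-⅓*3²)²)*(-2 - 1*5) = (-6*(-⅓*9)²)*(-2 - 5) = -6*(-3)²*(-7) = -6*9*(-7) = -54*(-7) = 378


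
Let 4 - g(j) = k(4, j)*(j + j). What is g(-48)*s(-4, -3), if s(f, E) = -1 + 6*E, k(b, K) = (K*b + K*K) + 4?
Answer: -3859660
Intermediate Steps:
k(b, K) = 4 + K**2 + K*b (k(b, K) = (K*b + K**2) + 4 = (K**2 + K*b) + 4 = 4 + K**2 + K*b)
g(j) = 4 - 2*j*(4 + j**2 + 4*j) (g(j) = 4 - (4 + j**2 + j*4)*(j + j) = 4 - (4 + j**2 + 4*j)*2*j = 4 - 2*j*(4 + j**2 + 4*j))
g(-48)*s(-4, -3) = (4 - 2*(-48)*(4 + (-48)**2 + 4*(-48)))*(-1 + 6*(-3)) = (4 - 2*(-48)*(4 + 2304 - 192))*(-1 - 18) = (4 - 2*(-48)*2116)*(-19) = (4 + 203136)*(-19) = 203140*(-19) = -3859660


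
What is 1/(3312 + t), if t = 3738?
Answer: 1/7050 ≈ 0.00014184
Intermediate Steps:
1/(3312 + t) = 1/(3312 + 3738) = 1/7050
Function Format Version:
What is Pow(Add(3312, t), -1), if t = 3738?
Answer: Rational(1, 7050) ≈ 0.00014184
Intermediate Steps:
Pow(Add(3312, t), -1) = Pow(Add(3312, 3738), -1) = Pow(7050, -1) = Rational(1, 7050)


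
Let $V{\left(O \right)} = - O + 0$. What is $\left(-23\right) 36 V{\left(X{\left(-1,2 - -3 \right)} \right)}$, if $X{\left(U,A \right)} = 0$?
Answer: $0$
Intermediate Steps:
$V{\left(O \right)} = - O$
$\left(-23\right) 36 V{\left(X{\left(-1,2 - -3 \right)} \right)} = \left(-23\right) 36 \left(\left(-1\right) 0\right) = \left(-828\right) 0 = 0$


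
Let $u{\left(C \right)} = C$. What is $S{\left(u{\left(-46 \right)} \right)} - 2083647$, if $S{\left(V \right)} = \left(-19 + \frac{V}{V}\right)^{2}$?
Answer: $-2083323$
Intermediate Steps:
$S{\left(V \right)} = 324$ ($S{\left(V \right)} = \left(-19 + 1\right)^{2} = \left(-18\right)^{2} = 324$)
$S{\left(u{\left(-46 \right)} \right)} - 2083647 = 324 - 2083647 = -2083323$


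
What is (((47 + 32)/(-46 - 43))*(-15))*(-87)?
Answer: -103095/89 ≈ -1158.4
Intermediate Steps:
(((47 + 32)/(-46 - 43))*(-15))*(-87) = ((79/(-89))*(-15))*(-87) = ((79*(-1/89))*(-15))*(-87) = -79/89*(-15)*(-87) = (1185/89)*(-87) = -103095/89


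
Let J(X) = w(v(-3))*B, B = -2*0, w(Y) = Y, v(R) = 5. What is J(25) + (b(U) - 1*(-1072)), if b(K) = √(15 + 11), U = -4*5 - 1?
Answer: 1072 + √26 ≈ 1077.1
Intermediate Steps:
U = -21 (U = -20 - 1 = -21)
B = 0
J(X) = 0 (J(X) = 5*0 = 0)
b(K) = √26
J(25) + (b(U) - 1*(-1072)) = 0 + (√26 - 1*(-1072)) = 0 + (√26 + 1072) = 0 + (1072 + √26) = 1072 + √26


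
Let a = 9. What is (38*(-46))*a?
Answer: -15732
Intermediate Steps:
(38*(-46))*a = (38*(-46))*9 = -1748*9 = -15732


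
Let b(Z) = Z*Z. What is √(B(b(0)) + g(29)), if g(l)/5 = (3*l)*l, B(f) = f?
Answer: 29*√15 ≈ 112.32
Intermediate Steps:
b(Z) = Z²
g(l) = 15*l² (g(l) = 5*((3*l)*l) = 5*(3*l²) = 15*l²)
√(B(b(0)) + g(29)) = √(0² + 15*29²) = √(0 + 15*841) = √(0 + 12615) = √12615 = 29*√15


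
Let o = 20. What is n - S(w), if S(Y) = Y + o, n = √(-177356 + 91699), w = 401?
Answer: -421 + I*√85657 ≈ -421.0 + 292.67*I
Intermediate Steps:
n = I*√85657 (n = √(-85657) = I*√85657 ≈ 292.67*I)
S(Y) = 20 + Y (S(Y) = Y + 20 = 20 + Y)
n - S(w) = I*√85657 - (20 + 401) = I*√85657 - 1*421 = I*√85657 - 421 = -421 + I*√85657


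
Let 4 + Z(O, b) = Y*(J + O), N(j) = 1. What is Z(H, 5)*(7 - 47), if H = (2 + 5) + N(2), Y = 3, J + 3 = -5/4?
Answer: -290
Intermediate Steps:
J = -17/4 (J = -3 - 5/4 = -17/4 ≈ -4.2500)
H = 8 (H = (2 + 5) + 1 = 7 + 1 = 8)
Z(O, b) = -67/4 + 3*O (Z(O, b) = -4 + 3*(-17/4 + O) = -4 + (-51/4 + 3*O) = -67/4 + 3*O)
Z(H, 5)*(7 - 47) = (-67/4 + 3*8)*(7 - 47) = (-67/4 + 24)*(-40) = (29/4)*(-40) = -290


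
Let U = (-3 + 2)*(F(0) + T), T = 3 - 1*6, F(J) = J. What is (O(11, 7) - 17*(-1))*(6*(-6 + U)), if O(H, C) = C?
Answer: -432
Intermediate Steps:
T = -3 (T = 3 - 6 = -3)
U = 3 (U = (-3 + 2)*(0 - 3) = -1*(-3) = 3)
(O(11, 7) - 17*(-1))*(6*(-6 + U)) = (7 - 17*(-1))*(6*(-6 + 3)) = (7 + 17)*(6*(-3)) = 24*(-18) = -432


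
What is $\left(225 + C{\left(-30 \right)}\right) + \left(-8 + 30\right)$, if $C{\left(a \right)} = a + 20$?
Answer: $237$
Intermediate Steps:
$C{\left(a \right)} = 20 + a$
$\left(225 + C{\left(-30 \right)}\right) + \left(-8 + 30\right) = \left(225 + \left(20 - 30\right)\right) + \left(-8 + 30\right) = \left(225 - 10\right) + 22 = 215 + 22 = 237$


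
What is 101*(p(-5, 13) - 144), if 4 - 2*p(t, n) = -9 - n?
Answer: -13231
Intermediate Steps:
p(t, n) = 13/2 + n/2 (p(t, n) = 2 - (-9 - n)/2 = 2 + (9/2 + n/2) = 13/2 + n/2)
101*(p(-5, 13) - 144) = 101*((13/2 + (½)*13) - 144) = 101*((13/2 + 13/2) - 144) = 101*(13 - 144) = 101*(-131) = -13231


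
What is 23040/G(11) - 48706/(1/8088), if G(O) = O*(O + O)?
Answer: -47666017968/121 ≈ -3.9393e+8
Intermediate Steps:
G(O) = 2*O² (G(O) = O*(2*O) = 2*O²)
23040/G(11) - 48706/(1/8088) = 23040/((2*11²)) - 48706/(1/8088) = 23040/((2*121)) - 48706/1/8088 = 23040/242 - 48706*8088 = 23040*(1/242) - 393934128 = 11520/121 - 393934128 = -47666017968/121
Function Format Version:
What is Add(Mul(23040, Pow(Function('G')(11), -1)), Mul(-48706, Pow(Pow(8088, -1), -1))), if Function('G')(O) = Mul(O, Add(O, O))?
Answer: Rational(-47666017968, 121) ≈ -3.9393e+8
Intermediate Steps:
Function('G')(O) = Mul(2, Pow(O, 2)) (Function('G')(O) = Mul(O, Mul(2, O)) = Mul(2, Pow(O, 2)))
Add(Mul(23040, Pow(Function('G')(11), -1)), Mul(-48706, Pow(Pow(8088, -1), -1))) = Add(Mul(23040, Pow(Mul(2, Pow(11, 2)), -1)), Mul(-48706, Pow(Pow(8088, -1), -1))) = Add(Mul(23040, Pow(Mul(2, 121), -1)), Mul(-48706, Pow(Rational(1, 8088), -1))) = Add(Mul(23040, Pow(242, -1)), Mul(-48706, 8088)) = Add(Mul(23040, Rational(1, 242)), -393934128) = Add(Rational(11520, 121), -393934128) = Rational(-47666017968, 121)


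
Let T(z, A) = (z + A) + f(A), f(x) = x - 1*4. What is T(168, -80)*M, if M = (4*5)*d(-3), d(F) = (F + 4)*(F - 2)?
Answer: -400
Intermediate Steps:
f(x) = -4 + x (f(x) = x - 4 = -4 + x)
d(F) = (-2 + F)*(4 + F) (d(F) = (4 + F)*(-2 + F) = (-2 + F)*(4 + F))
T(z, A) = -4 + z + 2*A (T(z, A) = (z + A) + (-4 + A) = (A + z) + (-4 + A) = -4 + z + 2*A)
M = -100 (M = (4*5)*(-8 + (-3)**2 + 2*(-3)) = 20*(-8 + 9 - 6) = 20*(-5) = -100)
T(168, -80)*M = (-4 + 168 + 2*(-80))*(-100) = (-4 + 168 - 160)*(-100) = 4*(-100) = -400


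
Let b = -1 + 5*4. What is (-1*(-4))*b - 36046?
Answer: -35970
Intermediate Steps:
b = 19 (b = -1 + 20 = 19)
(-1*(-4))*b - 36046 = -1*(-4)*19 - 36046 = 4*19 - 36046 = 76 - 36046 = -35970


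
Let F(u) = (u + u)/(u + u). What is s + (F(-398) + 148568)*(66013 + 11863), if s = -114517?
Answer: 11569844927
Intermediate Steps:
F(u) = 1 (F(u) = (2*u)/((2*u)) = (2*u)*(1/(2*u)) = 1)
s + (F(-398) + 148568)*(66013 + 11863) = -114517 + (1 + 148568)*(66013 + 11863) = -114517 + 148569*77876 = -114517 + 11569959444 = 11569844927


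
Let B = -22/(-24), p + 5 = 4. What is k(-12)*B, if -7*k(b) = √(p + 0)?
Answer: -11*I/84 ≈ -0.13095*I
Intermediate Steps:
p = -1 (p = -5 + 4 = -1)
k(b) = -I/7 (k(b) = -√(-1 + 0)/7 = -I/7)
B = 11/12 (B = -22*(-1/24) = 11/12 ≈ 0.91667)
k(-12)*B = -I/7*(11/12) = -11*I/84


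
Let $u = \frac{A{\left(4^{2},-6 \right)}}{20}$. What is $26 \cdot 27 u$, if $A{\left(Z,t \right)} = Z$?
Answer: $\frac{2808}{5} \approx 561.6$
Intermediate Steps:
$u = \frac{4}{5}$ ($u = \frac{4^{2}}{20} = 16 \cdot \frac{1}{20} = \frac{4}{5} \approx 0.8$)
$26 \cdot 27 u = 26 \cdot 27 \cdot \frac{4}{5} = 702 \cdot \frac{4}{5} = \frac{2808}{5}$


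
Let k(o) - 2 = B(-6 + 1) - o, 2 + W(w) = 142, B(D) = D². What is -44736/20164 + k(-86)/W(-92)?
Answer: -996127/705740 ≈ -1.4115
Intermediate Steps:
W(w) = 140 (W(w) = -2 + 142 = 140)
k(o) = 27 - o (k(o) = 2 + ((-6 + 1)² - o) = 2 + ((-5)² - o) = 2 + (25 - o) = 27 - o)
-44736/20164 + k(-86)/W(-92) = -44736/20164 + (27 - 1*(-86))/140 = -44736*1/20164 + (27 + 86)*(1/140) = -11184/5041 + 113*(1/140) = -11184/5041 + 113/140 = -996127/705740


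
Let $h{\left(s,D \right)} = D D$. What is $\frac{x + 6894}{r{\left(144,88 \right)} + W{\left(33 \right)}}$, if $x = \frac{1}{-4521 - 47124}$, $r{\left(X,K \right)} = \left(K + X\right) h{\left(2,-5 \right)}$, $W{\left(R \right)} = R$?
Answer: $\frac{356040629}{301245285} \approx 1.1819$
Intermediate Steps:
$h{\left(s,D \right)} = D^{2}$
$r{\left(X,K \right)} = 25 K + 25 X$ ($r{\left(X,K \right)} = \left(K + X\right) \left(-5\right)^{2} = \left(K + X\right) 25 = 25 K + 25 X$)
$x = - \frac{1}{51645}$ ($x = \frac{1}{-51645} = - \frac{1}{51645} \approx -1.9363 \cdot 10^{-5}$)
$\frac{x + 6894}{r{\left(144,88 \right)} + W{\left(33 \right)}} = \frac{- \frac{1}{51645} + 6894}{\left(25 \cdot 88 + 25 \cdot 144\right) + 33} = \frac{356040629}{51645 \left(\left(2200 + 3600\right) + 33\right)} = \frac{356040629}{51645 \left(5800 + 33\right)} = \frac{356040629}{51645 \cdot 5833} = \frac{356040629}{51645} \cdot \frac{1}{5833} = \frac{356040629}{301245285}$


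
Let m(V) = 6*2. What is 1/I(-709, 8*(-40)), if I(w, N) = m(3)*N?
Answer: -1/3840 ≈ -0.00026042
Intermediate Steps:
m(V) = 12
I(w, N) = 12*N
1/I(-709, 8*(-40)) = 1/(12*(8*(-40))) = 1/(12*(-320)) = 1/(-3840) = -1/3840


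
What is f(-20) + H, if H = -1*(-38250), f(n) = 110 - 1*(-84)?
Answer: 38444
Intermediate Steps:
f(n) = 194 (f(n) = 110 + 84 = 194)
H = 38250
f(-20) + H = 194 + 38250 = 38444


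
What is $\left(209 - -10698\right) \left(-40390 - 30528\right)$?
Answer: $-773502626$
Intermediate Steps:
$\left(209 - -10698\right) \left(-40390 - 30528\right) = \left(209 + 10698\right) \left(-70918\right) = 10907 \left(-70918\right) = -773502626$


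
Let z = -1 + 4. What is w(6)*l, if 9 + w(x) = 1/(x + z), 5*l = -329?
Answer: 5264/9 ≈ 584.89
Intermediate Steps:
l = -329/5 (l = (⅕)*(-329) = -329/5 ≈ -65.800)
z = 3
w(x) = -9 + 1/(3 + x) (w(x) = -9 + 1/(x + 3) = -9 + 1/(3 + x))
w(6)*l = ((-26 - 9*6)/(3 + 6))*(-329/5) = ((-26 - 54)/9)*(-329/5) = ((⅑)*(-80))*(-329/5) = -80/9*(-329/5) = 5264/9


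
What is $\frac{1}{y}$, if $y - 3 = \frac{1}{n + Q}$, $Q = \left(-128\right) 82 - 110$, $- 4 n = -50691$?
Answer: $\frac{8267}{24805} \approx 0.33328$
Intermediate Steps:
$n = \frac{50691}{4}$ ($n = \left(- \frac{1}{4}\right) \left(-50691\right) = \frac{50691}{4} \approx 12673.0$)
$Q = -10606$ ($Q = -10496 - 110 = -10606$)
$y = \frac{24805}{8267}$ ($y = 3 + \frac{1}{\frac{50691}{4} - 10606} = 3 + \frac{1}{\frac{8267}{4}} = 3 + \frac{4}{8267} = \frac{24805}{8267} \approx 3.0005$)
$\frac{1}{y} = \frac{1}{\frac{24805}{8267}} = \frac{8267}{24805}$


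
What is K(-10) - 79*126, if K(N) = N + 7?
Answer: -9957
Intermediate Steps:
K(N) = 7 + N
K(-10) - 79*126 = (7 - 10) - 79*126 = -3 - 9954 = -9957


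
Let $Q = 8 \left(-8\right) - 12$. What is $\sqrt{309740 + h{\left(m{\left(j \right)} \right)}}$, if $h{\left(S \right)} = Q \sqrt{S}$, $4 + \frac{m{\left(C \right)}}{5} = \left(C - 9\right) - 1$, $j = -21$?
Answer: $2 \sqrt{77435 - 95 i \sqrt{7}} \approx 556.54 - 0.90324 i$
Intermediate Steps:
$m{\left(C \right)} = -70 + 5 C$ ($m{\left(C \right)} = -20 + 5 \left(\left(C - 9\right) - 1\right) = -20 + 5 \left(\left(-9 + C\right) - 1\right) = -20 + 5 \left(-10 + C\right) = -20 + \left(-50 + 5 C\right) = -70 + 5 C$)
$Q = -76$ ($Q = -64 - 12 = -76$)
$h{\left(S \right)} = - 76 \sqrt{S}$
$\sqrt{309740 + h{\left(m{\left(j \right)} \right)}} = \sqrt{309740 - 76 \sqrt{-70 + 5 \left(-21\right)}} = \sqrt{309740 - 76 \sqrt{-70 - 105}} = \sqrt{309740 - 76 \sqrt{-175}} = \sqrt{309740 - 76 \cdot 5 i \sqrt{7}} = \sqrt{309740 - 380 i \sqrt{7}}$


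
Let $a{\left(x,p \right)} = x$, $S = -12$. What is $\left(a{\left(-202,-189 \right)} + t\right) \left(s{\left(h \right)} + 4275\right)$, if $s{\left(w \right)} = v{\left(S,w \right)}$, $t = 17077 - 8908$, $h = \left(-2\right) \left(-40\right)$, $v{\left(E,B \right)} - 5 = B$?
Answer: $34736120$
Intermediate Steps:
$v{\left(E,B \right)} = 5 + B$
$h = 80$
$t = 8169$ ($t = 17077 - 8908 = 8169$)
$s{\left(w \right)} = 5 + w$
$\left(a{\left(-202,-189 \right)} + t\right) \left(s{\left(h \right)} + 4275\right) = \left(-202 + 8169\right) \left(\left(5 + 80\right) + 4275\right) = 7967 \left(85 + 4275\right) = 7967 \cdot 4360 = 34736120$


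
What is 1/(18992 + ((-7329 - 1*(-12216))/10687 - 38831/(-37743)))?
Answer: 403359441/7661201940410 ≈ 5.2650e-5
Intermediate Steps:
1/(18992 + ((-7329 - 1*(-12216))/10687 - 38831/(-37743))) = 1/(18992 + ((-7329 + 12216)*(1/10687) - 38831*(-1/37743))) = 1/(18992 + (4887*(1/10687) + 38831/37743)) = 1/(18992 + (4887/10687 + 38831/37743)) = 1/(18992 + 599436938/403359441) = 1/(7661201940410/403359441) = 403359441/7661201940410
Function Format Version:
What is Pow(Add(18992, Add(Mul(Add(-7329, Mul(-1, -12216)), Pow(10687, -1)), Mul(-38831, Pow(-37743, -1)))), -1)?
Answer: Rational(403359441, 7661201940410) ≈ 5.2650e-5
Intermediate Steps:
Pow(Add(18992, Add(Mul(Add(-7329, Mul(-1, -12216)), Pow(10687, -1)), Mul(-38831, Pow(-37743, -1)))), -1) = Pow(Add(18992, Add(Mul(Add(-7329, 12216), Rational(1, 10687)), Mul(-38831, Rational(-1, 37743)))), -1) = Pow(Add(18992, Add(Mul(4887, Rational(1, 10687)), Rational(38831, 37743))), -1) = Pow(Add(18992, Add(Rational(4887, 10687), Rational(38831, 37743))), -1) = Pow(Add(18992, Rational(599436938, 403359441)), -1) = Pow(Rational(7661201940410, 403359441), -1) = Rational(403359441, 7661201940410)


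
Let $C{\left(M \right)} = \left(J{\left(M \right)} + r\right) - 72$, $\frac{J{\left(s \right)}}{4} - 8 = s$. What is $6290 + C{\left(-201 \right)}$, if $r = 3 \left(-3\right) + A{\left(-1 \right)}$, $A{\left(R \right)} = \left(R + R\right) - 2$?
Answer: $5433$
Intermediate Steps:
$A{\left(R \right)} = -2 + 2 R$ ($A{\left(R \right)} = 2 R - 2 = -2 + 2 R$)
$J{\left(s \right)} = 32 + 4 s$
$r = -13$ ($r = 3 \left(-3\right) + \left(-2 + 2 \left(-1\right)\right) = -9 - 4 = -13$)
$C{\left(M \right)} = -53 + 4 M$ ($C{\left(M \right)} = \left(\left(32 + 4 M\right) - 13\right) - 72 = \left(19 + 4 M\right) - 72 = -53 + 4 M$)
$6290 + C{\left(-201 \right)} = 6290 + \left(-53 + 4 \left(-201\right)\right) = 6290 - 857 = 5433$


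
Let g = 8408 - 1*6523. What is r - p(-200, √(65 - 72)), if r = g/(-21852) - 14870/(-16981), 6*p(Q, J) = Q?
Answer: 12661890455/371068812 ≈ 34.123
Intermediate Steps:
g = 1885 (g = 8408 - 6523 = 1885)
p(Q, J) = Q/6
r = 292930055/371068812 (r = 1885/(-21852) - 14870/(-16981) = 1885*(-1/21852) - 14870*(-1/16981) = -1885/21852 + 14870/16981 = 292930055/371068812 ≈ 0.78942)
r - p(-200, √(65 - 72)) = 292930055/371068812 - (-200)/6 = 292930055/371068812 - 1*(-100/3) = 292930055/371068812 + 100/3 = 12661890455/371068812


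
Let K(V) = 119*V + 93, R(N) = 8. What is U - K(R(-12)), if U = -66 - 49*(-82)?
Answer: 2907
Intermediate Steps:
K(V) = 93 + 119*V
U = 3952 (U = -66 + 4018 = 3952)
U - K(R(-12)) = 3952 - (93 + 119*8) = 3952 - (93 + 952) = 3952 - 1*1045 = 3952 - 1045 = 2907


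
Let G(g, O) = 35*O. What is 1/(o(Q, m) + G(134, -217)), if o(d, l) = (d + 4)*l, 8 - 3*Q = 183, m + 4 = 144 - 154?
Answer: -3/20503 ≈ -0.00014632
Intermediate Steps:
m = -14 (m = -4 + (144 - 154) = -4 - 10 = -14)
Q = -175/3 (Q = 8/3 - ⅓*183 = 8/3 - 61 = -175/3 ≈ -58.333)
o(d, l) = l*(4 + d) (o(d, l) = (4 + d)*l = l*(4 + d))
1/(o(Q, m) + G(134, -217)) = 1/(-14*(4 - 175/3) + 35*(-217)) = 1/(-14*(-163/3) - 7595) = 1/(2282/3 - 7595) = 1/(-20503/3) = -3/20503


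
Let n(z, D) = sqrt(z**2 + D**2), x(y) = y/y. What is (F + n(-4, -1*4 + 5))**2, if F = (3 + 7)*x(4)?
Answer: (10 + sqrt(17))**2 ≈ 199.46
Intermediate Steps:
x(y) = 1
n(z, D) = sqrt(D**2 + z**2)
F = 10 (F = (3 + 7)*1 = 10*1 = 10)
(F + n(-4, -1*4 + 5))**2 = (10 + sqrt((-1*4 + 5)**2 + (-4)**2))**2 = (10 + sqrt((-4 + 5)**2 + 16))**2 = (10 + sqrt(1**2 + 16))**2 = (10 + sqrt(1 + 16))**2 = (10 + sqrt(17))**2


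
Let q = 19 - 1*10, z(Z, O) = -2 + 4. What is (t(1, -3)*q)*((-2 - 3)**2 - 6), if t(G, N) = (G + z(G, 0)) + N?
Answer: 0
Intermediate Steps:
z(Z, O) = 2
t(G, N) = 2 + G + N (t(G, N) = (G + 2) + N = (2 + G) + N = 2 + G + N)
q = 9 (q = 19 - 10 = 9)
(t(1, -3)*q)*((-2 - 3)**2 - 6) = ((2 + 1 - 3)*9)*((-2 - 3)**2 - 6) = (0*9)*((-5)**2 - 6) = 0*(25 - 6) = 0*19 = 0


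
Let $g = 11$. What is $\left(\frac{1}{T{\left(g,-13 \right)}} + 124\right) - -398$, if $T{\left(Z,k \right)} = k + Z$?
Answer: $\frac{1043}{2} \approx 521.5$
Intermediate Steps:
$T{\left(Z,k \right)} = Z + k$
$\left(\frac{1}{T{\left(g,-13 \right)}} + 124\right) - -398 = \left(\frac{1}{11 - 13} + 124\right) - -398 = \left(\frac{1}{-2} + 124\right) + 398 = \left(- \frac{1}{2} + 124\right) + 398 = \frac{247}{2} + 398 = \frac{1043}{2}$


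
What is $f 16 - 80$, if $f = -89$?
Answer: $-1504$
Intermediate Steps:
$f 16 - 80 = \left(-89\right) 16 - 80 = -1424 - 80 = -1504$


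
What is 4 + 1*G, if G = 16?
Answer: 20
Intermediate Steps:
4 + 1*G = 4 + 1*16 = 4 + 16 = 20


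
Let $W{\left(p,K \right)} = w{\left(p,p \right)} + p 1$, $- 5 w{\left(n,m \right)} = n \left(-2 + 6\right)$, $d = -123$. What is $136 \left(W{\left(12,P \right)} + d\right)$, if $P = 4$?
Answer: $- \frac{82008}{5} \approx -16402.0$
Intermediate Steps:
$w{\left(n,m \right)} = - \frac{4 n}{5}$ ($w{\left(n,m \right)} = - \frac{n \left(-2 + 6\right)}{5} = - \frac{n 4}{5} = - \frac{4 n}{5}$)
$W{\left(p,K \right)} = \frac{p}{5}$ ($W{\left(p,K \right)} = - \frac{4 p}{5} + p 1 = - \frac{4 p}{5} + p = \frac{p}{5}$)
$136 \left(W{\left(12,P \right)} + d\right) = 136 \left(\frac{1}{5} \cdot 12 - 123\right) = 136 \left(\frac{12}{5} - 123\right) = 136 \left(- \frac{603}{5}\right) = - \frac{82008}{5}$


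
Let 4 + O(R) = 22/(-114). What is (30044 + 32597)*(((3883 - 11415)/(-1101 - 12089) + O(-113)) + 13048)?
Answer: 307164990472657/375915 ≈ 8.1711e+8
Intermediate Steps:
O(R) = -239/57 (O(R) = -4 + 22/(-114) = -4 + 22*(-1/114) = -4 - 11/57 = -239/57)
(30044 + 32597)*(((3883 - 11415)/(-1101 - 12089) + O(-113)) + 13048) = (30044 + 32597)*(((3883 - 11415)/(-1101 - 12089) - 239/57) + 13048) = 62641*((-7532/(-13190) - 239/57) + 13048) = 62641*((-7532*(-1/13190) - 239/57) + 13048) = 62641*((3766/6595 - 239/57) + 13048) = 62641*(-1361543/375915 + 13048) = 62641*(4903577377/375915) = 307164990472657/375915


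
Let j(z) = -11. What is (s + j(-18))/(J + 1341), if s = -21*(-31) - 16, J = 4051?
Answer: 39/337 ≈ 0.11573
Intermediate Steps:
s = 635 (s = 651 - 16 = 635)
(s + j(-18))/(J + 1341) = (635 - 11)/(4051 + 1341) = 624/5392 = 624*(1/5392) = 39/337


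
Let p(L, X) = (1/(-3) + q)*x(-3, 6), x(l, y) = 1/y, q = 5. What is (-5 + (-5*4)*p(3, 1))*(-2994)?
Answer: 184630/3 ≈ 61543.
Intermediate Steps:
p(L, X) = 7/9 (p(L, X) = (1/(-3) + 5)/6 = (-1/3 + 5)*(1/6) = (14/3)*(1/6) = 7/9)
(-5 + (-5*4)*p(3, 1))*(-2994) = (-5 - 5*4*(7/9))*(-2994) = (-5 - 20*7/9)*(-2994) = (-5 - 140/9)*(-2994) = -185/9*(-2994) = 184630/3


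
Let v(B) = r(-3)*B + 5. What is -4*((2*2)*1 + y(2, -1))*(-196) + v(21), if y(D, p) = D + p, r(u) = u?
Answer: 3862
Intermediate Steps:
v(B) = 5 - 3*B (v(B) = -3*B + 5 = 5 - 3*B)
-4*((2*2)*1 + y(2, -1))*(-196) + v(21) = -4*((2*2)*1 + (2 - 1))*(-196) + (5 - 3*21) = -4*(4*1 + 1)*(-196) + (5 - 63) = -4*(4 + 1)*(-196) - 58 = -4*5*(-196) - 58 = -20*(-196) - 58 = 3920 - 58 = 3862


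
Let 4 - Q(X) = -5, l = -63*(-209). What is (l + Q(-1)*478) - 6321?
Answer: 11148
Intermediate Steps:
l = 13167
Q(X) = 9 (Q(X) = 4 - 1*(-5) = 4 + 5 = 9)
(l + Q(-1)*478) - 6321 = (13167 + 9*478) - 6321 = (13167 + 4302) - 6321 = 17469 - 6321 = 11148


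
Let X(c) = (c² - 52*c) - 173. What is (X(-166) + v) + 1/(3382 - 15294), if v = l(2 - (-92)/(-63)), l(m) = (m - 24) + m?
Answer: 27010471849/750456 ≈ 35992.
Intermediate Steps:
l(m) = -24 + 2*m (l(m) = (-24 + m) + m = -24 + 2*m)
v = -1444/63 (v = -24 + 2*(2 - (-92)/(-63)) = -24 + 2*(2 - (-92)*(-1)/63) = -24 + 2*(2 - 1*92/63) = -24 + 2*(2 - 92/63) = -24 + 2*(34/63) = -24 + 68/63 = -1444/63 ≈ -22.921)
X(c) = -173 + c² - 52*c
(X(-166) + v) + 1/(3382 - 15294) = ((-173 + (-166)² - 52*(-166)) - 1444/63) + 1/(3382 - 15294) = ((-173 + 27556 + 8632) - 1444/63) + 1/(-11912) = (36015 - 1444/63) - 1/11912 = 2267501/63 - 1/11912 = 27010471849/750456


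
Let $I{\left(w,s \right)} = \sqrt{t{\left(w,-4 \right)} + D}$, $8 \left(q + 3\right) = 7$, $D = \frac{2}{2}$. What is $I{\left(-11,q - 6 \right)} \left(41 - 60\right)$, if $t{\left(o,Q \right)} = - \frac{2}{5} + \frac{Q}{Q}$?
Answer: $- \frac{38 \sqrt{10}}{5} \approx -24.033$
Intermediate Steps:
$t{\left(o,Q \right)} = \frac{3}{5}$ ($t{\left(o,Q \right)} = \left(-2\right) \frac{1}{5} + 1 = - \frac{2}{5} + 1 = \frac{3}{5}$)
$D = 1$ ($D = 2 \cdot \frac{1}{2} = 1$)
$q = - \frac{17}{8}$ ($q = -3 + \frac{1}{8} \cdot 7 = -3 + \frac{7}{8} = - \frac{17}{8} \approx -2.125$)
$I{\left(w,s \right)} = \frac{2 \sqrt{10}}{5}$ ($I{\left(w,s \right)} = \sqrt{\frac{3}{5} + 1} = \sqrt{\frac{8}{5}} = \frac{2 \sqrt{10}}{5}$)
$I{\left(-11,q - 6 \right)} \left(41 - 60\right) = \frac{2 \sqrt{10}}{5} \left(41 - 60\right) = \frac{2 \sqrt{10}}{5} \left(-19\right) = - \frac{38 \sqrt{10}}{5}$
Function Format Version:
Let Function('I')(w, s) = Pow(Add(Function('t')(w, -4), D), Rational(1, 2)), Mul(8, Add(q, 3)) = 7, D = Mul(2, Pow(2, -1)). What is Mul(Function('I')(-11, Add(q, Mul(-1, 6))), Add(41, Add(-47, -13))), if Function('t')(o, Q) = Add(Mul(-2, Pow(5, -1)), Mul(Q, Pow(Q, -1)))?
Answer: Mul(Rational(-38, 5), Pow(10, Rational(1, 2))) ≈ -24.033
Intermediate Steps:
Function('t')(o, Q) = Rational(3, 5) (Function('t')(o, Q) = Add(Mul(-2, Rational(1, 5)), 1) = Add(Rational(-2, 5), 1) = Rational(3, 5))
D = 1 (D = Mul(2, Rational(1, 2)) = 1)
q = Rational(-17, 8) (q = Add(-3, Mul(Rational(1, 8), 7)) = Add(-3, Rational(7, 8)) = Rational(-17, 8) ≈ -2.1250)
Function('I')(w, s) = Mul(Rational(2, 5), Pow(10, Rational(1, 2))) (Function('I')(w, s) = Pow(Add(Rational(3, 5), 1), Rational(1, 2)) = Pow(Rational(8, 5), Rational(1, 2)) = Mul(Rational(2, 5), Pow(10, Rational(1, 2))))
Mul(Function('I')(-11, Add(q, Mul(-1, 6))), Add(41, Add(-47, -13))) = Mul(Mul(Rational(2, 5), Pow(10, Rational(1, 2))), Add(41, Add(-47, -13))) = Mul(Mul(Rational(2, 5), Pow(10, Rational(1, 2))), Add(41, -60)) = Mul(Mul(Rational(2, 5), Pow(10, Rational(1, 2))), -19) = Mul(Rational(-38, 5), Pow(10, Rational(1, 2)))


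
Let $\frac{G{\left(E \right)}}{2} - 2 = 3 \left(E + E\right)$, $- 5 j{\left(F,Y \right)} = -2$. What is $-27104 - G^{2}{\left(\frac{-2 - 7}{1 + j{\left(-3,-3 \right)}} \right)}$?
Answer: $- \frac{1590240}{49} \approx -32454.0$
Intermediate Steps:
$j{\left(F,Y \right)} = \frac{2}{5}$ ($j{\left(F,Y \right)} = \left(- \frac{1}{5}\right) \left(-2\right) = \frac{2}{5}$)
$G{\left(E \right)} = 4 + 12 E$ ($G{\left(E \right)} = 4 + 2 \cdot 3 \left(E + E\right) = 4 + 2 \cdot 3 \cdot 2 E = 4 + 2 \cdot 6 E = 4 + 12 E$)
$-27104 - G^{2}{\left(\frac{-2 - 7}{1 + j{\left(-3,-3 \right)}} \right)} = -27104 - \left(4 + 12 \frac{-2 - 7}{1 + \frac{2}{5}}\right)^{2} = -27104 - \left(4 + 12 \left(- \frac{9}{\frac{7}{5}}\right)\right)^{2} = -27104 - \left(4 + 12 \left(\left(-9\right) \frac{5}{7}\right)\right)^{2} = -27104 - \left(4 + 12 \left(- \frac{45}{7}\right)\right)^{2} = -27104 - \left(4 - \frac{540}{7}\right)^{2} = -27104 - \left(- \frac{512}{7}\right)^{2} = -27104 - \frac{262144}{49} = - \frac{1590240}{49}$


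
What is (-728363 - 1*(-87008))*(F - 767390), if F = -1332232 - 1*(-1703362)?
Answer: 254143332300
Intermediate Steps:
F = 371130 (F = -1332232 + 1703362 = 371130)
(-728363 - 1*(-87008))*(F - 767390) = (-728363 - 1*(-87008))*(371130 - 767390) = (-728363 + 87008)*(-396260) = -641355*(-396260) = 254143332300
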